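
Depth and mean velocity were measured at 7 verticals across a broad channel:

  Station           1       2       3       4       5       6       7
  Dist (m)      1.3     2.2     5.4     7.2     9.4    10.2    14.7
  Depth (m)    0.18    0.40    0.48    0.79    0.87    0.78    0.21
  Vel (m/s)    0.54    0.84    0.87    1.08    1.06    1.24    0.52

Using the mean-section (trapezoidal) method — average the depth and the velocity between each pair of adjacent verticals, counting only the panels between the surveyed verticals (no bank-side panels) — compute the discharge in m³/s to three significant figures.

Panel 1-2: Δb = 0.9 m, d̄ = (0.18+0.40)/2 = 0.29, v̄ = (0.54+0.84)/2 = 0.69 → q = 0.9×0.29×0.69 = 0.1801 m³/s
Panel 2-3: Δb = 3.2 m, d̄ = (0.40+0.48)/2 = 0.44, v̄ = (0.84+0.87)/2 = 0.855 → q = 3.2×0.44×0.855 = 1.204 m³/s
Panel 3-4: Δb = 1.8 m, d̄ = (0.48+0.79)/2 = 0.635, v̄ = (0.87+1.08)/2 = 0.975 → q = 1.8×0.635×0.975 = 1.114 m³/s
Panel 4-5: Δb = 2.2 m, d̄ = (0.79+0.87)/2 = 0.83, v̄ = (1.08+1.06)/2 = 1.07 → q = 2.2×0.83×1.07 = 1.954 m³/s
Panel 5-6: Δb = 0.8 m, d̄ = (0.87+0.78)/2 = 0.825, v̄ = (1.06+1.24)/2 = 1.15 → q = 0.8×0.825×1.15 = 0.7590 m³/s
Panel 6-7: Δb = 4.5 m, d̄ = (0.78+0.21)/2 = 0.495, v̄ = (1.24+0.52)/2 = 0.88 → q = 4.5×0.495×0.88 = 1.960 m³/s
Q = Σ q = 7.171 m³/s

7.17 m³/s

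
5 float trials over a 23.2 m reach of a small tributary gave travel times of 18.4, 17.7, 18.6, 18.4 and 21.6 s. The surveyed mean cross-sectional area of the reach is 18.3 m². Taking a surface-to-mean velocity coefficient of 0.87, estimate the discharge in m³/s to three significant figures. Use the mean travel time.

t̄ = (18.4 + 17.7 + 18.6 + 18.4 + 21.6) / 5 = 18.94 s
v_surface = L / t̄ = 23.2 / 18.94 = 1.225 m/s
v_mean = 0.87 × 1.225 = 1.066 m/s
Q = A × v_mean = 18.3 × 1.066 = 19.50 m³/s

19.5 m³/s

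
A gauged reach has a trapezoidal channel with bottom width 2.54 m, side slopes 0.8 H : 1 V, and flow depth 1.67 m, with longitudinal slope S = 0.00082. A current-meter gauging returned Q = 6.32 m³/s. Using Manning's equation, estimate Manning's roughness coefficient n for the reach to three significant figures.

A = (b + z·y)·y = (2.54 + 0.8×1.67)×1.67 = 6.473 m²
P = b + 2y√(1+z²) = 2.54 + 2×1.67×√(1+0.8²) = 6.817 m
R = A/P = 6.473/6.817 = 0.9495 m
n = (1/Q)·A·R^(2/3)·S^(1/2) = (1/6.32) × 6.473 × 0.9660 × 0.02864 = 0.02833

0.0283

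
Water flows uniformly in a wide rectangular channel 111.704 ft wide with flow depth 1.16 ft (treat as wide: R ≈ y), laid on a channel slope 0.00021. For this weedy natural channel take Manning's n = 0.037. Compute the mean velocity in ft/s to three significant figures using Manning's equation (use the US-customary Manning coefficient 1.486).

A = b·y = 111.704 × 1.16 = 129.6 ft²
Wide channel: R ≈ y = 1.16 ft
Q = (1.486/n)·A·R^(2/3)·S^(1/2) = (1.486/0.037) × 129.6 × 1.160^(2/3) × 0.00021^(1/2) = 83.26 ft³/s
V = Q/A = 83.26/129.6 = 0.6425 ft/s

0.643 ft/s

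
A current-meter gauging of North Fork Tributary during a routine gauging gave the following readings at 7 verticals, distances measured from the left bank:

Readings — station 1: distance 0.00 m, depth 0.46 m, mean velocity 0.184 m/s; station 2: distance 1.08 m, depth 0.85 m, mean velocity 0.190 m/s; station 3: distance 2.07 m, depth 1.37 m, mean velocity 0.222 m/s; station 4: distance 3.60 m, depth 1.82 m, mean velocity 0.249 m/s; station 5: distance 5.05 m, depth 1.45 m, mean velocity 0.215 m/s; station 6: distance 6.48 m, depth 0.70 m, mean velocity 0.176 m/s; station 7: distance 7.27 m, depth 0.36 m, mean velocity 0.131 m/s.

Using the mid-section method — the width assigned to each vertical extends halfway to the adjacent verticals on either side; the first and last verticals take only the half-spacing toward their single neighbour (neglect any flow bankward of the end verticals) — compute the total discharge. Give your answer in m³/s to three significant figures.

1.88 m³/s

w_1 = (1.08 − 0.00)/2 = 0.54 m; q_1 = 0.184 × 0.46 × 0.54 = 0.04571 m³/s
w_2 = (2.07 − 0.00)/2 = 1.035 m; q_2 = 0.190 × 0.85 × 1.035 = 0.1672 m³/s
w_3 = (3.60 − 1.08)/2 = 1.26 m; q_3 = 0.222 × 1.37 × 1.26 = 0.3832 m³/s
w_4 = (5.05 − 2.07)/2 = 1.49 m; q_4 = 0.249 × 1.82 × 1.49 = 0.6752 m³/s
w_5 = (6.48 − 3.60)/2 = 1.44 m; q_5 = 0.215 × 1.45 × 1.44 = 0.4489 m³/s
w_6 = (7.27 − 5.05)/2 = 1.11 m; q_6 = 0.176 × 0.70 × 1.11 = 0.1368 m³/s
w_7 = (7.27 − 6.48)/2 = 0.395 m; q_7 = 0.131 × 0.36 × 0.395 = 0.01863 m³/s
Q = Σ qᵢ = 1.876 m³/s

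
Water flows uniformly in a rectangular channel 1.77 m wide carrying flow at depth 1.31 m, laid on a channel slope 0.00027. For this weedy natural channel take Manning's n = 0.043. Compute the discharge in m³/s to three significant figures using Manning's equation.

A = b·y = 1.77 × 1.31 = 2.319 m²
P = b + 2y = 1.77 + 2×1.31 = 4.390 m
R = A/P = 2.319/4.390 = 0.5282 m
Q = (1/n)·A·R^(2/3)·S^(1/2) = (1/0.043) × 2.319 × 0.5282^(2/3) × 0.00027^(1/2) = 0.5790 m³/s

0.579 m³/s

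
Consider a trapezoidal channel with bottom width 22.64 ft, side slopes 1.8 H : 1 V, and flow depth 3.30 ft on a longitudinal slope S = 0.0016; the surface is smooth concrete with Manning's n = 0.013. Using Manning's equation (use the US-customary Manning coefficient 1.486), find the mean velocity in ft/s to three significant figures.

8.65 ft/s

A = (b + z·y)·y = (22.64 + 1.8×3.30)×3.30 = 94.31 ft²
P = b + 2y√(1+z²) = 22.64 + 2×3.30×√(1+1.8²) = 36.23 ft
R = A/P = 94.31/36.23 = 2.603 ft
Q = (1.486/n)·A·R^(2/3)·S^(1/2) = (1.486/0.013) × 94.31 × 2.603^(2/3) × 0.0016^(1/2) = 816.0 ft³/s
V = Q/A = 816.0/94.31 = 8.652 ft/s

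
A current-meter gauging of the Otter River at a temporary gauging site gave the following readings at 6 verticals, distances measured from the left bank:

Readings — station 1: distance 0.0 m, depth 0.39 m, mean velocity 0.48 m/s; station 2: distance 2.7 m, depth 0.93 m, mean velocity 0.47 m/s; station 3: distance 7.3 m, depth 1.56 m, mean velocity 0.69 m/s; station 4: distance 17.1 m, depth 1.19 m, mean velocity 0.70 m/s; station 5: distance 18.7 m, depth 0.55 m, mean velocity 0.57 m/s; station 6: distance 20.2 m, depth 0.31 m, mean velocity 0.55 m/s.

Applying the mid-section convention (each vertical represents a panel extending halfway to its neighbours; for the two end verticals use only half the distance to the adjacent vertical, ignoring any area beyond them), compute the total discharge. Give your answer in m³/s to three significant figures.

15.0 m³/s

w_1 = (2.7 − 0.0)/2 = 1.35 m; q_1 = 0.48 × 0.39 × 1.35 = 0.2527 m³/s
w_2 = (7.3 − 0.0)/2 = 3.65 m; q_2 = 0.47 × 0.93 × 3.65 = 1.595 m³/s
w_3 = (17.1 − 2.7)/2 = 7.2 m; q_3 = 0.69 × 1.56 × 7.2 = 7.750 m³/s
w_4 = (18.7 − 7.3)/2 = 5.7 m; q_4 = 0.70 × 1.19 × 5.7 = 4.748 m³/s
w_5 = (20.2 − 17.1)/2 = 1.55 m; q_5 = 0.57 × 0.55 × 1.55 = 0.4859 m³/s
w_6 = (20.2 − 18.7)/2 = 0.75 m; q_6 = 0.55 × 0.31 × 0.75 = 0.1279 m³/s
Q = Σ qᵢ = 14.96 m³/s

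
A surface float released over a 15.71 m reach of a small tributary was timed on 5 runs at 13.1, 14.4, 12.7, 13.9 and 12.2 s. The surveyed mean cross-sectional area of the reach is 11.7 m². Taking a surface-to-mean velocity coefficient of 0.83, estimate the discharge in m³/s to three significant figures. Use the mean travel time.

t̄ = (13.1 + 14.4 + 12.7 + 13.9 + 12.2) / 5 = 13.26 s
v_surface = L / t̄ = 15.71 / 13.26 = 1.185 m/s
v_mean = 0.83 × 1.185 = 0.9834 m/s
Q = A × v_mean = 11.7 × 0.9834 = 11.51 m³/s

11.5 m³/s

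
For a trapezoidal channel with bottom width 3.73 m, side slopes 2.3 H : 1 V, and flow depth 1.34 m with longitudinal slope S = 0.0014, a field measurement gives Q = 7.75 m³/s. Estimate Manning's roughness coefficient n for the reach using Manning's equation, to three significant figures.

A = (b + z·y)·y = (3.73 + 2.3×1.34)×1.34 = 9.128 m²
P = b + 2y√(1+z²) = 3.73 + 2×1.34×√(1+2.3²) = 10.45 m
R = A/P = 9.128/10.45 = 0.8734 m
n = (1/Q)·A·R^(2/3)·S^(1/2) = (1/7.75) × 9.128 × 0.9137 × 0.03742 = 0.04027

0.0403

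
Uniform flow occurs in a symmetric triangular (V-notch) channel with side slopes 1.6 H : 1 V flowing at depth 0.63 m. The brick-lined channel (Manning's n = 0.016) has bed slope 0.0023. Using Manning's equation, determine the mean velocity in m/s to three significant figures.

A = z·y² = 1.6×0.63² = 0.6350 m²
P = 2y√(1+z²) = 2×0.63×√(1+1.6²) = 2.377 m
R = A/P = 0.6350/2.377 = 0.2671 m
Q = (1/n)·A·R^(2/3)·S^(1/2) = (1/0.016) × 0.6350 × 0.2671^(2/3) × 0.0023^(1/2) = 0.7895 m³/s
V = Q/A = 0.7895/0.6350 = 1.243 m/s

1.24 m/s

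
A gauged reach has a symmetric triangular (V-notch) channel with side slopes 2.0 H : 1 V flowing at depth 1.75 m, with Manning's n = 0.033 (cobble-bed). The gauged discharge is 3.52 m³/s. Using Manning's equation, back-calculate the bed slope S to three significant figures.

A = z·y² = 2.0×1.75² = 6.125 m²
P = 2y√(1+z²) = 2×1.75×√(1+2.0²) = 7.826 m
R = A/P = 6.125/7.826 = 0.7826 m
S = (Q·n / (1·A·R^(2/3)))² = (3.52×0.033 / (1×6.125×0.8492))² = 0.0004987

0.000499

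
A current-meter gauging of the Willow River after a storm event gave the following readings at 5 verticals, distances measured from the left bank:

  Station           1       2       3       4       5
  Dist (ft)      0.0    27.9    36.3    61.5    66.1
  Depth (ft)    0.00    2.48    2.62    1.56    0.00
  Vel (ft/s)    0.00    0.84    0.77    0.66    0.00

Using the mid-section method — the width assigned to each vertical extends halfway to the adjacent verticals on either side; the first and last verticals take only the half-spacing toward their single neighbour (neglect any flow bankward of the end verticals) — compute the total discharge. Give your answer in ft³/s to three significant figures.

87.0 ft³/s

w_2 = (36.3 − 0.0)/2 = 18.15 ft; q_2 = 0.84 × 2.48 × 18.15 = 37.81 ft³/s
w_3 = (61.5 − 27.9)/2 = 16.8 ft; q_3 = 0.77 × 2.62 × 16.8 = 33.89 ft³/s
w_4 = (66.1 − 36.3)/2 = 14.9 ft; q_4 = 0.66 × 1.56 × 14.9 = 15.34 ft³/s
Stations 1, 5 contribute zero (depth or velocity is 0).
Q = Σ qᵢ = 87.04 ft³/s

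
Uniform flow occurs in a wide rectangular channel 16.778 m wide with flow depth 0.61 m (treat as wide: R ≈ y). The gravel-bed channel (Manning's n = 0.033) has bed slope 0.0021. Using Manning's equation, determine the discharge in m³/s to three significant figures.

A = b·y = 16.778 × 0.61 = 10.23 m²
Wide channel: R ≈ y = 0.61 m
Q = (1/n)·A·R^(2/3)·S^(1/2) = (1/0.033) × 10.23 × 0.6100^(2/3) × 0.0021^(1/2) = 10.22 m³/s

10.2 m³/s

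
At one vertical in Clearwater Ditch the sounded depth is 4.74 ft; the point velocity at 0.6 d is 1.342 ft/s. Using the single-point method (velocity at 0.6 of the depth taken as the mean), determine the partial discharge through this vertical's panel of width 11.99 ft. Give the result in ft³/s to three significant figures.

76.3 ft³/s

v̄ = v₀.₆ = 1.342 ft/s
q = v̄ × d × w = 1.342 × 4.74 × 11.99 = 76.27 ft³/s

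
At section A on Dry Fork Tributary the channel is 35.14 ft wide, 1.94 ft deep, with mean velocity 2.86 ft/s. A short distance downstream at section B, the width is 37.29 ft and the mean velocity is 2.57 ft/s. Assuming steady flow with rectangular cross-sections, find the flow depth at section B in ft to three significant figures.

2.03 ft

Q = A₁V₁ = (35.14×1.94) × 2.86 = 195.0 ft³/s
d₂ = Q/(b₂ V₂) = 195.0/(37.29×2.57) = 2.034 ft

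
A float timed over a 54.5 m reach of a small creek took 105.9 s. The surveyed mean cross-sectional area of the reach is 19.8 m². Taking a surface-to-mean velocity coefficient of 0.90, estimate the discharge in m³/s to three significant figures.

9.17 m³/s

v_surface = L / t̄ = 54.5 / 105.9 = 0.5146 m/s
v_mean = 0.90 × 0.5146 = 0.4632 m/s
Q = A × v_mean = 19.8 × 0.4632 = 9.171 m³/s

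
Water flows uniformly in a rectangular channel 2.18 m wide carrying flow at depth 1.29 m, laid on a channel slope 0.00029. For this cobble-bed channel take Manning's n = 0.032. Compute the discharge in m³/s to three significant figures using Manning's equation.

A = b·y = 2.18 × 1.29 = 2.812 m²
P = b + 2y = 2.18 + 2×1.29 = 4.760 m
R = A/P = 2.812/4.760 = 0.5908 m
Q = (1/n)·A·R^(2/3)·S^(1/2) = (1/0.032) × 2.812 × 0.5908^(2/3) × 0.00029^(1/2) = 1.054 m³/s

1.05 m³/s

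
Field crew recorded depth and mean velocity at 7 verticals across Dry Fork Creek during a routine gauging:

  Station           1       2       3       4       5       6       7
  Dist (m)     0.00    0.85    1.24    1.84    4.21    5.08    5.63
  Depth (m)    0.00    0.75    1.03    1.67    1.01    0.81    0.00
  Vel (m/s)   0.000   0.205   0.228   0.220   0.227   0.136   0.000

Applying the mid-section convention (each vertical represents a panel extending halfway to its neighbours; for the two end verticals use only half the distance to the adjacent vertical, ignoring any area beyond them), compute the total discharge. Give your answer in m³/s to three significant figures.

w_2 = (1.24 − 0.00)/2 = 0.62 m; q_2 = 0.205 × 0.75 × 0.62 = 0.09533 m³/s
w_3 = (1.84 − 0.85)/2 = 0.495 m; q_3 = 0.228 × 1.03 × 0.495 = 0.1162 m³/s
w_4 = (4.21 − 1.24)/2 = 1.485 m; q_4 = 0.220 × 1.67 × 1.485 = 0.5456 m³/s
w_5 = (5.08 − 1.84)/2 = 1.62 m; q_5 = 0.227 × 1.01 × 1.62 = 0.3714 m³/s
w_6 = (5.63 − 4.21)/2 = 0.71 m; q_6 = 0.136 × 0.81 × 0.71 = 0.07821 m³/s
Stations 1, 7 contribute zero (depth or velocity is 0).
Q = Σ qᵢ = 1.207 m³/s

1.21 m³/s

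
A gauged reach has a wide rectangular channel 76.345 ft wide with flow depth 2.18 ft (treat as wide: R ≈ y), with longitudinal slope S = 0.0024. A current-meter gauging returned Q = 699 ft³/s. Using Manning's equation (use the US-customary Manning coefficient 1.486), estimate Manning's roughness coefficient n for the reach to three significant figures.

A = b·y = 76.345 × 2.18 = 166.4 ft²
Wide channel: R ≈ y = 2.18 ft
n = (1.486/Q)·A·R^(2/3)·S^(1/2) = (1.486/699) × 166.4 × 1.681 × 0.04899 = 0.02914

0.0291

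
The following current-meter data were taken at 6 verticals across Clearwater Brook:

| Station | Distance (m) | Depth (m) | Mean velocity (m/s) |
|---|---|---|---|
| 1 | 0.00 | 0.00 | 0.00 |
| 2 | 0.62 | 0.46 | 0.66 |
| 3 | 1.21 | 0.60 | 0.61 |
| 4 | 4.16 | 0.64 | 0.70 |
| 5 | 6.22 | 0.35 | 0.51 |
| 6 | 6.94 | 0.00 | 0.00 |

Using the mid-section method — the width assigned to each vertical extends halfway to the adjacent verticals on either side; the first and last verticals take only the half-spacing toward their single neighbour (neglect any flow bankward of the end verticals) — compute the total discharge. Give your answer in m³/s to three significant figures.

w_2 = (1.21 − 0.00)/2 = 0.605 m; q_2 = 0.66 × 0.46 × 0.605 = 0.1837 m³/s
w_3 = (4.16 − 0.62)/2 = 1.77 m; q_3 = 0.61 × 0.60 × 1.77 = 0.6478 m³/s
w_4 = (6.22 − 1.21)/2 = 2.505 m; q_4 = 0.70 × 0.64 × 2.505 = 1.122 m³/s
w_5 = (6.94 − 4.16)/2 = 1.39 m; q_5 = 0.51 × 0.35 × 1.39 = 0.2481 m³/s
Stations 1, 6 contribute zero (depth or velocity is 0).
Q = Σ qᵢ = 2.202 m³/s

2.20 m³/s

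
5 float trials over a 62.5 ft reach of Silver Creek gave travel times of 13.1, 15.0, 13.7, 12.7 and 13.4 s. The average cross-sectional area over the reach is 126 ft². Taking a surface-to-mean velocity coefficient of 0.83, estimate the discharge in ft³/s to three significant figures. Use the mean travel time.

t̄ = (13.1 + 15.0 + 13.7 + 12.7 + 13.4) / 5 = 13.58 s
v_surface = L / t̄ = 62.5 / 13.58 = 4.602 ft/s
v_mean = 0.83 × 4.602 = 3.820 ft/s
Q = A × v_mean = 126 × 3.820 = 481.3 ft³/s

481 ft³/s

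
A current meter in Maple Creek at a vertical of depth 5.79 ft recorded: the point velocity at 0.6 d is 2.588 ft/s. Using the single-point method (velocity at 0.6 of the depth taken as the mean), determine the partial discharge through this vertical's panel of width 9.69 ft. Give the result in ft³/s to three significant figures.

v̄ = v₀.₆ = 2.588 ft/s
q = v̄ × d × w = 2.588 × 5.79 × 9.69 = 145.2 ft³/s

145 ft³/s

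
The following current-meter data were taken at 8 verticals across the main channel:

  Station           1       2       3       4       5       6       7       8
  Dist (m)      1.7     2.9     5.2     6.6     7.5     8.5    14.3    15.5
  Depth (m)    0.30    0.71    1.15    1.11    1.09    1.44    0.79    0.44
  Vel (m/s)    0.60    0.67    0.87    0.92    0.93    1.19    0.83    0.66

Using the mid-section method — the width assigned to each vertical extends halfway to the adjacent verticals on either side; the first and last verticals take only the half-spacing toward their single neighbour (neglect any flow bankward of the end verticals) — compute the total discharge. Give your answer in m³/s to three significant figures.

w_1 = (2.9 − 1.7)/2 = 0.6 m; q_1 = 0.60 × 0.30 × 0.6 = 0.1080 m³/s
w_2 = (5.2 − 1.7)/2 = 1.75 m; q_2 = 0.67 × 0.71 × 1.75 = 0.8325 m³/s
w_3 = (6.6 − 2.9)/2 = 1.85 m; q_3 = 0.87 × 1.15 × 1.85 = 1.851 m³/s
w_4 = (7.5 − 5.2)/2 = 1.15 m; q_4 = 0.92 × 1.11 × 1.15 = 1.174 m³/s
w_5 = (8.5 − 6.6)/2 = 0.95 m; q_5 = 0.93 × 1.09 × 0.95 = 0.9630 m³/s
w_6 = (14.3 − 7.5)/2 = 3.4 m; q_6 = 1.19 × 1.44 × 3.4 = 5.826 m³/s
w_7 = (15.5 − 8.5)/2 = 3.5 m; q_7 = 0.83 × 0.79 × 3.5 = 2.295 m³/s
w_8 = (15.5 − 14.3)/2 = 0.6 m; q_8 = 0.66 × 0.44 × 0.6 = 0.1742 m³/s
Q = Σ qᵢ = 13.22 m³/s

13.2 m³/s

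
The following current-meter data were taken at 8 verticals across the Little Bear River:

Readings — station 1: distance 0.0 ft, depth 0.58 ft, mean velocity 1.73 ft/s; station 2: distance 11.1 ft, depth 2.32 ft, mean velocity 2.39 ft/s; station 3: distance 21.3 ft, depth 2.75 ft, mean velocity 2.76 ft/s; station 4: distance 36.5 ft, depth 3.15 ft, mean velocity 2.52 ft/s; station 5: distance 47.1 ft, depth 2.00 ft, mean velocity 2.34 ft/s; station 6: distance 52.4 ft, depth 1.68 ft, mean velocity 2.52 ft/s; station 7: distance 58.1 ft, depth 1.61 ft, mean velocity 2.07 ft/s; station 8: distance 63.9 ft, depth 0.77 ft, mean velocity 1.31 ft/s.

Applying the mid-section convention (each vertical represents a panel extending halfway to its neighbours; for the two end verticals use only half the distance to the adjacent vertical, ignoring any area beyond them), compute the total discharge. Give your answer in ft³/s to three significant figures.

346 ft³/s

w_1 = (11.1 − 0.0)/2 = 5.55 ft; q_1 = 1.73 × 0.58 × 5.55 = 5.569 ft³/s
w_2 = (21.3 − 0.0)/2 = 10.65 ft; q_2 = 2.39 × 2.32 × 10.65 = 59.05 ft³/s
w_3 = (36.5 − 11.1)/2 = 12.7 ft; q_3 = 2.76 × 2.75 × 12.7 = 96.39 ft³/s
w_4 = (47.1 − 21.3)/2 = 12.9 ft; q_4 = 2.52 × 3.15 × 12.9 = 102.4 ft³/s
w_5 = (52.4 − 36.5)/2 = 7.95 ft; q_5 = 2.34 × 2.00 × 7.95 = 37.21 ft³/s
w_6 = (58.1 − 47.1)/2 = 5.5 ft; q_6 = 2.52 × 1.68 × 5.5 = 23.28 ft³/s
w_7 = (63.9 − 52.4)/2 = 5.75 ft; q_7 = 2.07 × 1.61 × 5.75 = 19.16 ft³/s
w_8 = (63.9 − 58.1)/2 = 2.9 ft; q_8 = 1.31 × 0.77 × 2.9 = 2.925 ft³/s
Q = Σ qᵢ = 346.0 ft³/s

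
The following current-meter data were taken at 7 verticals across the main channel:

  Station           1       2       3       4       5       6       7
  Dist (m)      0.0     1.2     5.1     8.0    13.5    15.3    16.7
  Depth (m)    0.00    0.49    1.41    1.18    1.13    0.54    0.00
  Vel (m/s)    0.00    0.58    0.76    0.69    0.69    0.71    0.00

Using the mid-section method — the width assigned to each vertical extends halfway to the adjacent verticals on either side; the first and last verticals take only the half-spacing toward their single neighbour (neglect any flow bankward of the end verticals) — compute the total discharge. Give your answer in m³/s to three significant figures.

11.2 m³/s

w_2 = (5.1 − 0.0)/2 = 2.55 m; q_2 = 0.58 × 0.49 × 2.55 = 0.7247 m³/s
w_3 = (8.0 − 1.2)/2 = 3.4 m; q_3 = 0.76 × 1.41 × 3.4 = 3.643 m³/s
w_4 = (13.5 − 5.1)/2 = 4.2 m; q_4 = 0.69 × 1.18 × 4.2 = 3.420 m³/s
w_5 = (15.3 − 8.0)/2 = 3.65 m; q_5 = 0.69 × 1.13 × 3.65 = 2.846 m³/s
w_6 = (16.7 − 13.5)/2 = 1.6 m; q_6 = 0.71 × 0.54 × 1.6 = 0.6134 m³/s
Stations 1, 7 contribute zero (depth or velocity is 0).
Q = Σ qᵢ = 11.25 m³/s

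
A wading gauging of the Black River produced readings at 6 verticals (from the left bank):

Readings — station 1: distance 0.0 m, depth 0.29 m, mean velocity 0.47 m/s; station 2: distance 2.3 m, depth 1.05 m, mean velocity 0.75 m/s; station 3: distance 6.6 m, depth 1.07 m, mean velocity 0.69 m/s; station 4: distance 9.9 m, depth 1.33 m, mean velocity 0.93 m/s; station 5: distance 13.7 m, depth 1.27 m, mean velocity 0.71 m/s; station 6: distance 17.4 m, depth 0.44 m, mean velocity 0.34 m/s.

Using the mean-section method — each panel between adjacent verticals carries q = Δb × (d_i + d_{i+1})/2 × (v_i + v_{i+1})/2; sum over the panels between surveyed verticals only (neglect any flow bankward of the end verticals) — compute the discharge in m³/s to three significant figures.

13.1 m³/s

Panel 1-2: Δb = 2.3 m, d̄ = (0.29+1.05)/2 = 0.67, v̄ = (0.47+0.75)/2 = 0.61 → q = 2.3×0.67×0.61 = 0.9400 m³/s
Panel 2-3: Δb = 4.3 m, d̄ = (1.05+1.07)/2 = 1.06, v̄ = (0.75+0.69)/2 = 0.72 → q = 4.3×1.06×0.72 = 3.282 m³/s
Panel 3-4: Δb = 3.3 m, d̄ = (1.07+1.33)/2 = 1.2, v̄ = (0.69+0.93)/2 = 0.81 → q = 3.3×1.2×0.81 = 3.208 m³/s
Panel 4-5: Δb = 3.8 m, d̄ = (1.33+1.27)/2 = 1.3, v̄ = (0.93+0.71)/2 = 0.82 → q = 3.8×1.3×0.82 = 4.051 m³/s
Panel 5-6: Δb = 3.7 m, d̄ = (1.27+0.44)/2 = 0.855, v̄ = (0.71+0.34)/2 = 0.525 → q = 3.7×0.855×0.525 = 1.661 m³/s
Q = Σ q = 13.14 m³/s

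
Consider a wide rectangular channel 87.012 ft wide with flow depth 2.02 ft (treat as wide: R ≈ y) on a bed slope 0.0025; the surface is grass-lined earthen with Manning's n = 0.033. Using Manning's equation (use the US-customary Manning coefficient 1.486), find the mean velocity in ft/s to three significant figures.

A = b·y = 87.012 × 2.02 = 175.8 ft²
Wide channel: R ≈ y = 2.02 ft
Q = (1.486/n)·A·R^(2/3)·S^(1/2) = (1.486/0.033) × 175.8 × 2.020^(2/3) × 0.0025^(1/2) = 632.4 ft³/s
V = Q/A = 632.4/175.8 = 3.598 ft/s

3.60 ft/s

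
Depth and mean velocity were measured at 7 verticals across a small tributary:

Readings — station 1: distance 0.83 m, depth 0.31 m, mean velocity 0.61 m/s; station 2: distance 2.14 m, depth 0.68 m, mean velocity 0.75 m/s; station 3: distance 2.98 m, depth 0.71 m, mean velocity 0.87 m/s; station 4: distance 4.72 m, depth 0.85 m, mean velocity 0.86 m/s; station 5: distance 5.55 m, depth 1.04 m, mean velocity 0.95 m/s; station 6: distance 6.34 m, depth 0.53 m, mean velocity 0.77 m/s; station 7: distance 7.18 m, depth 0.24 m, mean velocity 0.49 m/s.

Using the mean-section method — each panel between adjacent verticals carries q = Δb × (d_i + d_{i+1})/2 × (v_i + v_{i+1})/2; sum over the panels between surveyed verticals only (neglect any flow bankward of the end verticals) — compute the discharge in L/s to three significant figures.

Panel 1-2: Δb = 1.31 m, d̄ = (0.31+0.68)/2 = 0.495, v̄ = (0.61+0.75)/2 = 0.68 → q = 1.31×0.495×0.68 = 0.4409 m³/s
Panel 2-3: Δb = 0.84 m, d̄ = (0.68+0.71)/2 = 0.695, v̄ = (0.75+0.87)/2 = 0.81 → q = 0.84×0.695×0.81 = 0.4729 m³/s
Panel 3-4: Δb = 1.74 m, d̄ = (0.71+0.85)/2 = 0.78, v̄ = (0.87+0.86)/2 = 0.865 → q = 1.74×0.78×0.865 = 1.174 m³/s
Panel 4-5: Δb = 0.83 m, d̄ = (0.85+1.04)/2 = 0.945, v̄ = (0.86+0.95)/2 = 0.905 → q = 0.83×0.945×0.905 = 0.7098 m³/s
Panel 5-6: Δb = 0.79 m, d̄ = (1.04+0.53)/2 = 0.785, v̄ = (0.95+0.77)/2 = 0.86 → q = 0.79×0.785×0.86 = 0.5333 m³/s
Panel 6-7: Δb = 0.84 m, d̄ = (0.53+0.24)/2 = 0.385, v̄ = (0.77+0.49)/2 = 0.63 → q = 0.84×0.385×0.63 = 0.2037 m³/s
Q = Σ q = 3.535 m³/s
= 3.535 × 1000 = 3535 L/s

3530 L/s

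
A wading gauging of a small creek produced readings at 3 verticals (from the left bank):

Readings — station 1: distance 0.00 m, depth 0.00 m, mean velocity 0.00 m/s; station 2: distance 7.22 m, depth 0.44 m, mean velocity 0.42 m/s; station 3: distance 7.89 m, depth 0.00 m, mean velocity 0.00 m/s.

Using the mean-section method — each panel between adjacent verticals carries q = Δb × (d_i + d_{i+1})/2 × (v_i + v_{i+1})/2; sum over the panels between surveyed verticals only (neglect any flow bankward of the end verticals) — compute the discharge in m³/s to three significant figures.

0.365 m³/s

Panel 1-2: Δb = 7.22 m, d̄ = (0.00+0.44)/2 = 0.22, v̄ = (0.00+0.42)/2 = 0.21 → q = 7.22×0.22×0.21 = 0.3336 m³/s
Panel 2-3: Δb = 0.67 m, d̄ = (0.44+0.00)/2 = 0.22, v̄ = (0.42+0.00)/2 = 0.21 → q = 0.67×0.22×0.21 = 0.03095 m³/s
Q = Σ q = 0.3645 m³/s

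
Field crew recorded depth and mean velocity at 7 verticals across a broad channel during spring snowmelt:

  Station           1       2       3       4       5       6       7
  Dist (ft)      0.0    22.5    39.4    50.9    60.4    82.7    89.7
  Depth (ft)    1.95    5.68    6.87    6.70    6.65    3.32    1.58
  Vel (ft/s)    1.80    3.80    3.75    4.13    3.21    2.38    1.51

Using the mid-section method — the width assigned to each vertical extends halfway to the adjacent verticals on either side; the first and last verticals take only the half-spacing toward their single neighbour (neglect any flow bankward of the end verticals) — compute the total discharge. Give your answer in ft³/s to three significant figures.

w_1 = (22.5 − 0.0)/2 = 11.25 ft; q_1 = 1.80 × 1.95 × 11.25 = 39.49 ft³/s
w_2 = (39.4 − 0.0)/2 = 19.7 ft; q_2 = 3.80 × 5.68 × 19.7 = 425.2 ft³/s
w_3 = (50.9 − 22.5)/2 = 14.2 ft; q_3 = 3.75 × 6.87 × 14.2 = 365.8 ft³/s
w_4 = (60.4 − 39.4)/2 = 10.5 ft; q_4 = 4.13 × 6.70 × 10.5 = 290.5 ft³/s
w_5 = (82.7 − 50.9)/2 = 15.9 ft; q_5 = 3.21 × 6.65 × 15.9 = 339.4 ft³/s
w_6 = (89.7 − 60.4)/2 = 14.65 ft; q_6 = 2.38 × 3.32 × 14.65 = 115.8 ft³/s
w_7 = (89.7 − 82.7)/2 = 3.5 ft; q_7 = 1.51 × 1.58 × 3.5 = 8.350 ft³/s
Q = Σ qᵢ = 1585 ft³/s

1580 ft³/s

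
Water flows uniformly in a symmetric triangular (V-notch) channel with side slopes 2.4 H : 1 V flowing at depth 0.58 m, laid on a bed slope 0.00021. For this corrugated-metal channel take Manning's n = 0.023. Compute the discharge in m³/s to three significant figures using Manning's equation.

A = z·y² = 2.4×0.58² = 0.8074 m²
P = 2y√(1+z²) = 2×0.58×√(1+2.4²) = 3.016 m
R = A/P = 0.8074/3.016 = 0.2677 m
Q = (1/n)·A·R^(2/3)·S^(1/2) = (1/0.023) × 0.8074 × 0.2677^(2/3) × 0.00021^(1/2) = 0.2113 m³/s

0.211 m³/s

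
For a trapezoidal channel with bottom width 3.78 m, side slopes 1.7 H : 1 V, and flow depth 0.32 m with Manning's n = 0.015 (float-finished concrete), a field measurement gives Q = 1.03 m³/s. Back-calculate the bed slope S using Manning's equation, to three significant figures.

A = (b + z·y)·y = (3.78 + 1.7×0.32)×0.32 = 1.384 m²
P = b + 2y√(1+z²) = 3.78 + 2×0.32×√(1+1.7²) = 5.042 m
R = A/P = 1.384/5.042 = 0.2744 m
S = (Q·n / (1·A·R^(2/3)))² = (1.03×0.015 / (1×1.384×0.4223))² = 0.0006992

0.000699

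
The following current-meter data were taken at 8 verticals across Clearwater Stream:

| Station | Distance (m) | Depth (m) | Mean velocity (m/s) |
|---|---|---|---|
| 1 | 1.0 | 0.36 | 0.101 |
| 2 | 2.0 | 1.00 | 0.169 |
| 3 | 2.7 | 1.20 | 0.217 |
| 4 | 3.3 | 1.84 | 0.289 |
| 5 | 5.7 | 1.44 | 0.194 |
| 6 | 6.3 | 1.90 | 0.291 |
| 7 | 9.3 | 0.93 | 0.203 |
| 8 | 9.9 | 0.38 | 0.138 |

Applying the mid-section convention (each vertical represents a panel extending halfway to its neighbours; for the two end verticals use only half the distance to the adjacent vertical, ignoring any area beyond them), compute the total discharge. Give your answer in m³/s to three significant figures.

2.90 m³/s

w_1 = (2.0 − 1.0)/2 = 0.5 m; q_1 = 0.101 × 0.36 × 0.5 = 0.01818 m³/s
w_2 = (2.7 − 1.0)/2 = 0.85 m; q_2 = 0.169 × 1.00 × 0.85 = 0.1437 m³/s
w_3 = (3.3 − 2.0)/2 = 0.65 m; q_3 = 0.217 × 1.20 × 0.65 = 0.1693 m³/s
w_4 = (5.7 − 2.7)/2 = 1.5 m; q_4 = 0.289 × 1.84 × 1.5 = 0.7976 m³/s
w_5 = (6.3 − 3.3)/2 = 1.5 m; q_5 = 0.194 × 1.44 × 1.5 = 0.4190 m³/s
w_6 = (9.3 − 5.7)/2 = 1.8 m; q_6 = 0.291 × 1.90 × 1.8 = 0.9952 m³/s
w_7 = (9.9 − 6.3)/2 = 1.8 m; q_7 = 0.203 × 0.93 × 1.8 = 0.3398 m³/s
w_8 = (9.9 − 9.3)/2 = 0.3 m; q_8 = 0.138 × 0.38 × 0.3 = 0.01573 m³/s
Q = Σ qᵢ = 2.899 m³/s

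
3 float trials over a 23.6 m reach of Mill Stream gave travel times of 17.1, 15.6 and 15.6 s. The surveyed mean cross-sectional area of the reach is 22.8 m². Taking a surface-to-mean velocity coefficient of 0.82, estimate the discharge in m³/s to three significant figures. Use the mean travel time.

t̄ = (17.1 + 15.6 + 15.6) / 3 = 16.1 s
v_surface = L / t̄ = 23.6 / 16.1 = 1.466 m/s
v_mean = 0.82 × 1.466 = 1.202 m/s
Q = A × v_mean = 22.8 × 1.202 = 27.41 m³/s

27.4 m³/s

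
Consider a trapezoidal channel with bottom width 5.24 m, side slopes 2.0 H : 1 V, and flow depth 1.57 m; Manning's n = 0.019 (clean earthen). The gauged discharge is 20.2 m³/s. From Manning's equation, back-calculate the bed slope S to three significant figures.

A = (b + z·y)·y = (5.24 + 2.0×1.57)×1.57 = 13.16 m²
P = b + 2y√(1+z²) = 5.24 + 2×1.57×√(1+2.0²) = 12.26 m
R = A/P = 13.16/12.26 = 1.073 m
S = (Q·n / (1·A·R^(2/3)))² = (20.2×0.019 / (1×13.16×1.048))² = 0.0007747

0.000775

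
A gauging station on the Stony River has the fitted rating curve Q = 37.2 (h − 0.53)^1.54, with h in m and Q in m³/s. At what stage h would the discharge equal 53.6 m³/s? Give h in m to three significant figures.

h − h₀ = (Q/C)^(1/b) = (53.6/37.2)^(1/1.54) = 1.268 m
h = 0.53 + 1.268 = 1.798 m

1.80 m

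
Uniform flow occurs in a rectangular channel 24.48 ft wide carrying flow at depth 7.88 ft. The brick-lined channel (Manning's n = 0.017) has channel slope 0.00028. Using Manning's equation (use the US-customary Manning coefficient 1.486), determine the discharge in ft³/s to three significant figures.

802 ft³/s

A = b·y = 24.48 × 7.88 = 192.9 ft²
P = b + 2y = 24.48 + 2×7.88 = 40.24 ft
R = A/P = 192.9/40.24 = 4.794 ft
Q = (1.486/n)·A·R^(2/3)·S^(1/2) = (1.486/0.017) × 192.9 × 4.794^(2/3) × 0.00028^(1/2) = 802.2 ft³/s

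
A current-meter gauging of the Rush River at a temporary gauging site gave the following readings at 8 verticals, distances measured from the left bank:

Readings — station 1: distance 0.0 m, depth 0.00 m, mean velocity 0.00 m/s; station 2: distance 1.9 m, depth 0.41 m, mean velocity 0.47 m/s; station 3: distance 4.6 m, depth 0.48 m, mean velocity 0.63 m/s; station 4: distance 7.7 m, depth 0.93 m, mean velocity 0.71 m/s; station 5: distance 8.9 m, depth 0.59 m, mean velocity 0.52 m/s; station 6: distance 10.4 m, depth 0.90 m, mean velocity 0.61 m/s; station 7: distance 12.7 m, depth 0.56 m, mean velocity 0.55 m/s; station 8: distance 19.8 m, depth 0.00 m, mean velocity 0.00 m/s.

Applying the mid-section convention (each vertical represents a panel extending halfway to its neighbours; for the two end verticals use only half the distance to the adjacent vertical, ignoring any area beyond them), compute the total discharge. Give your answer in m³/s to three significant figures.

w_2 = (4.6 − 0.0)/2 = 2.3 m; q_2 = 0.47 × 0.41 × 2.3 = 0.4432 m³/s
w_3 = (7.7 − 1.9)/2 = 2.9 m; q_3 = 0.63 × 0.48 × 2.9 = 0.8770 m³/s
w_4 = (8.9 − 4.6)/2 = 2.15 m; q_4 = 0.71 × 0.93 × 2.15 = 1.420 m³/s
w_5 = (10.4 − 7.7)/2 = 1.35 m; q_5 = 0.52 × 0.59 × 1.35 = 0.4142 m³/s
w_6 = (12.7 − 8.9)/2 = 1.9 m; q_6 = 0.61 × 0.90 × 1.9 = 1.043 m³/s
w_7 = (19.8 − 10.4)/2 = 4.7 m; q_7 = 0.55 × 0.56 × 4.7 = 1.448 m³/s
Stations 1, 8 contribute zero (depth or velocity is 0).
Q = Σ qᵢ = 5.645 m³/s

5.64 m³/s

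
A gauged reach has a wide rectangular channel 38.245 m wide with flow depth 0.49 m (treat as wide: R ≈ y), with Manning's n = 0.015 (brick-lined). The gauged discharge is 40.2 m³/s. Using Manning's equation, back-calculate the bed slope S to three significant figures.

0.00268

A = b·y = 38.245 × 0.49 = 18.74 m²
Wide channel: R ≈ y = 0.49 m
S = (Q·n / (1·A·R^(2/3)))² = (40.2×0.015 / (1×18.74×0.6215))² = 0.002680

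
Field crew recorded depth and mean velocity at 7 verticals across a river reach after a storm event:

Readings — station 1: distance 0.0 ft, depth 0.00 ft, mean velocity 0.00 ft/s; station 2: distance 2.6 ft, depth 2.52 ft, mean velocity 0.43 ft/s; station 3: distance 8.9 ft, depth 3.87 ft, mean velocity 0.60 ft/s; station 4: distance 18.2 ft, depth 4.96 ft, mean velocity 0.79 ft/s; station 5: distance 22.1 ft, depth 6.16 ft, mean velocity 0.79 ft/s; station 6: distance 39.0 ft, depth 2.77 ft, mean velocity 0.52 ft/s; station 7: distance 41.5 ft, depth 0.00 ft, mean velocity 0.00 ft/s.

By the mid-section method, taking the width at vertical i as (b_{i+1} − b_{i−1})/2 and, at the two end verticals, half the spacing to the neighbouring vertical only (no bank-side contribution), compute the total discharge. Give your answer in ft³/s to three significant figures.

w_2 = (8.9 − 0.0)/2 = 4.45 ft; q_2 = 0.43 × 2.52 × 4.45 = 4.822 ft³/s
w_3 = (18.2 − 2.6)/2 = 7.8 ft; q_3 = 0.60 × 3.87 × 7.8 = 18.11 ft³/s
w_4 = (22.1 − 8.9)/2 = 6.6 ft; q_4 = 0.79 × 4.96 × 6.6 = 25.86 ft³/s
w_5 = (39.0 − 18.2)/2 = 10.4 ft; q_5 = 0.79 × 6.16 × 10.4 = 50.61 ft³/s
w_6 = (41.5 − 22.1)/2 = 9.7 ft; q_6 = 0.52 × 2.77 × 9.7 = 13.97 ft³/s
Stations 1, 7 contribute zero (depth or velocity is 0).
Q = Σ qᵢ = 113.4 ft³/s

113 ft³/s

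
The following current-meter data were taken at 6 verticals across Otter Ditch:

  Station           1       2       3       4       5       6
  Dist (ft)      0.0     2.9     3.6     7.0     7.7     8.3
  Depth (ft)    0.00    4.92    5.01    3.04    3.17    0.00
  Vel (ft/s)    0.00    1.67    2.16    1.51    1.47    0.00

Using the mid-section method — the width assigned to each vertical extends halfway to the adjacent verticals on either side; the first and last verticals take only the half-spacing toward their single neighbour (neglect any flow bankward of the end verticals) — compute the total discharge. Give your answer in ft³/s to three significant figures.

49.4 ft³/s

w_2 = (3.6 − 0.0)/2 = 1.8 ft; q_2 = 1.67 × 4.92 × 1.8 = 14.79 ft³/s
w_3 = (7.0 − 2.9)/2 = 2.05 ft; q_3 = 2.16 × 5.01 × 2.05 = 22.18 ft³/s
w_4 = (7.7 − 3.6)/2 = 2.05 ft; q_4 = 1.51 × 3.04 × 2.05 = 9.410 ft³/s
w_5 = (8.3 − 7.0)/2 = 0.65 ft; q_5 = 1.47 × 3.17 × 0.65 = 3.029 ft³/s
Stations 1, 6 contribute zero (depth or velocity is 0).
Q = Σ qᵢ = 49.41 ft³/s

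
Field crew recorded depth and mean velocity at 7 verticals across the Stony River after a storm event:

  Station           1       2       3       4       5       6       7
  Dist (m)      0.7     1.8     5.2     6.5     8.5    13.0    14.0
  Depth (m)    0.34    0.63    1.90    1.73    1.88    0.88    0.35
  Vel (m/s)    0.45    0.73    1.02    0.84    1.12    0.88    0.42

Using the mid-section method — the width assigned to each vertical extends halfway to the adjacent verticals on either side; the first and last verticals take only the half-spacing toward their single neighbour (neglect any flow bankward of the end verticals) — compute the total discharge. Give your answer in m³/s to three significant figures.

17.1 m³/s

w_1 = (1.8 − 0.7)/2 = 0.55 m; q_1 = 0.45 × 0.34 × 0.55 = 0.08415 m³/s
w_2 = (5.2 − 0.7)/2 = 2.25 m; q_2 = 0.73 × 0.63 × 2.25 = 1.035 m³/s
w_3 = (6.5 − 1.8)/2 = 2.35 m; q_3 = 1.02 × 1.90 × 2.35 = 4.554 m³/s
w_4 = (8.5 − 5.2)/2 = 1.65 m; q_4 = 0.84 × 1.73 × 1.65 = 2.398 m³/s
w_5 = (13.0 − 6.5)/2 = 3.25 m; q_5 = 1.12 × 1.88 × 3.25 = 6.843 m³/s
w_6 = (14.0 − 8.5)/2 = 2.75 m; q_6 = 0.88 × 0.88 × 2.75 = 2.130 m³/s
w_7 = (14.0 − 13.0)/2 = 0.5 m; q_7 = 0.42 × 0.35 × 0.5 = 0.07350 m³/s
Q = Σ qᵢ = 17.12 m³/s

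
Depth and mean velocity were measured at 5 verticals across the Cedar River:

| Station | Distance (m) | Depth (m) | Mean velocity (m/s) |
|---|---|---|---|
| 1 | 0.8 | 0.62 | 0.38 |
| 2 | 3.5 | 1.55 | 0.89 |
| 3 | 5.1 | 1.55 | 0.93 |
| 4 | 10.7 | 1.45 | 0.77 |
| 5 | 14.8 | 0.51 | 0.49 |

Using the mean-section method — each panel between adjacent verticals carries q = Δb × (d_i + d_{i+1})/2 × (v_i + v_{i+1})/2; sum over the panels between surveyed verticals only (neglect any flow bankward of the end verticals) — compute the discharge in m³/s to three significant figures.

13.8 m³/s

Panel 1-2: Δb = 2.7 m, d̄ = (0.62+1.55)/2 = 1.085, v̄ = (0.38+0.89)/2 = 0.635 → q = 2.7×1.085×0.635 = 1.860 m³/s
Panel 2-3: Δb = 1.6 m, d̄ = (1.55+1.55)/2 = 1.55, v̄ = (0.89+0.93)/2 = 0.91 → q = 1.6×1.55×0.91 = 2.257 m³/s
Panel 3-4: Δb = 5.6 m, d̄ = (1.55+1.45)/2 = 1.5, v̄ = (0.93+0.77)/2 = 0.85 → q = 5.6×1.5×0.85 = 7.140 m³/s
Panel 4-5: Δb = 4.1 m, d̄ = (1.45+0.51)/2 = 0.98, v̄ = (0.77+0.49)/2 = 0.63 → q = 4.1×0.98×0.63 = 2.531 m³/s
Q = Σ q = 13.79 m³/s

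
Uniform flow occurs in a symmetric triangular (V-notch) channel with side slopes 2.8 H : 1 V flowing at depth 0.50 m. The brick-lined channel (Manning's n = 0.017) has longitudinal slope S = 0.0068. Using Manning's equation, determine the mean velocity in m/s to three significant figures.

1.85 m/s

A = z·y² = 2.8×0.50² = 0.7000 m²
P = 2y√(1+z²) = 2×0.50×√(1+2.8²) = 2.973 m
R = A/P = 0.7000/2.973 = 0.2354 m
Q = (1/n)·A·R^(2/3)·S^(1/2) = (1/0.017) × 0.7000 × 0.2354^(2/3) × 0.0068^(1/2) = 1.295 m³/s
V = Q/A = 1.295/0.7000 = 1.849 m/s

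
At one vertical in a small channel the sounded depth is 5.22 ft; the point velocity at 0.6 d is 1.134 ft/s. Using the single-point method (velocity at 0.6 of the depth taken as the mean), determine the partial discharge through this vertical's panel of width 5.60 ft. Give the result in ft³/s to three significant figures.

v̄ = v₀.₆ = 1.134 ft/s
q = v̄ × d × w = 1.134 × 5.22 × 5.60 = 33.15 ft³/s

33.1 ft³/s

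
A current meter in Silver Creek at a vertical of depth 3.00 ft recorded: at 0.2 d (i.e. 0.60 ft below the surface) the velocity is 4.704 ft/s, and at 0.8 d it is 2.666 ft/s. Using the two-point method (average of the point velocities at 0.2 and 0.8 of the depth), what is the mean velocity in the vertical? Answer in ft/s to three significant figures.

3.69 ft/s

v̄ = (4.704 + 2.666) / 2 = 3.685 ft/s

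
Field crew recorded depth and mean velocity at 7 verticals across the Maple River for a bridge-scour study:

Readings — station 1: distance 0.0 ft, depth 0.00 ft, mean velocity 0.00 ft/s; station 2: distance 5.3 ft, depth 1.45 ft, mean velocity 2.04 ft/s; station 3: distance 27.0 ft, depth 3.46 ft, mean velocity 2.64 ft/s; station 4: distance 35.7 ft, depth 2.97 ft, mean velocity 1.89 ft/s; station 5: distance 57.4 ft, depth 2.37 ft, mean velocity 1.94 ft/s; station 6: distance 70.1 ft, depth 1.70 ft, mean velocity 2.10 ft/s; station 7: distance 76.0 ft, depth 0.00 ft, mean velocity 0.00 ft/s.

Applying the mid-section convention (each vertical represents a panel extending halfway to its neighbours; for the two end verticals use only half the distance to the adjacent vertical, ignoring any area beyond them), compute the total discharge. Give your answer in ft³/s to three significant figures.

w_2 = (27.0 − 0.0)/2 = 13.5 ft; q_2 = 2.04 × 1.45 × 13.5 = 39.93 ft³/s
w_3 = (35.7 − 5.3)/2 = 15.2 ft; q_3 = 2.64 × 3.46 × 15.2 = 138.8 ft³/s
w_4 = (57.4 − 27.0)/2 = 15.2 ft; q_4 = 1.89 × 2.97 × 15.2 = 85.32 ft³/s
w_5 = (70.1 − 35.7)/2 = 17.2 ft; q_5 = 1.94 × 2.37 × 17.2 = 79.08 ft³/s
w_6 = (76.0 − 57.4)/2 = 9.3 ft; q_6 = 2.10 × 1.70 × 9.3 = 33.20 ft³/s
Stations 1, 7 contribute zero (depth or velocity is 0).
Q = Σ qᵢ = 376.4 ft³/s

376 ft³/s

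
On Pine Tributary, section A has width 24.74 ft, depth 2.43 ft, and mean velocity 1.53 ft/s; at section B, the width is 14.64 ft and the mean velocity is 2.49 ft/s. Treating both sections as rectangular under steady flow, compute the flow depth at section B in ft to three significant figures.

2.52 ft

Q = A₁V₁ = (24.74×2.43) × 1.53 = 91.98 ft³/s
d₂ = Q/(b₂ V₂) = 91.98/(14.64×2.49) = 2.523 ft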